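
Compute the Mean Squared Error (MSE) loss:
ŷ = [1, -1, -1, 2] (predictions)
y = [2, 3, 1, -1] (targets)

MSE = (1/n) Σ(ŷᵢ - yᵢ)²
MSE = 7.5

MSE = (1/4)((1-2)² + (-1-3)² + (-1-1)² + (2--1)²) = (1/4)(1 + 16 + 4 + 9) = 7.5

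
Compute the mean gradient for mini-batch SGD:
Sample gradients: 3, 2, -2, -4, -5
Average gradient = -1.2

Average = (1/5)(3 + 2 + -2 + -4 + -5) = -6/5 = -1.2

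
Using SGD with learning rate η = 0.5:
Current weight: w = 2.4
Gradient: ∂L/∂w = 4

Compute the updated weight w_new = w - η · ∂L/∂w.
w_new = 0.4

w_new = w - η·∂L/∂w = 2.4 - 0.5×(4) = 2.4 - (2) = 0.4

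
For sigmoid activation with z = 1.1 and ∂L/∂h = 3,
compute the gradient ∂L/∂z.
∂L/∂z = 0.5621

σ(1.1) = 0.7503
σ'(1.1) = σ(1.1)(1 - σ(1.1)) = 0.7503 × 0.2497 = 0.1874
∂L/∂z = ∂L/∂h · σ'(z) = 3 × 0.1874 = 0.5621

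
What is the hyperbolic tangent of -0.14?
-0.1391

tanh(-0.14) = (e^(-0.14) - e^(0.14))/(e^(-0.14) + e^(0.14)) = -0.1391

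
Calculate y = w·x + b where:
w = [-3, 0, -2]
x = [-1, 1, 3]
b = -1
y = -4

y = (-3)(-1) + (0)(1) + (-2)(3) + -1 = -4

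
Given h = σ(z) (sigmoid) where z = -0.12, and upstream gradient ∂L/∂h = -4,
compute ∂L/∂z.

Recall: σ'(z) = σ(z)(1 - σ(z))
∂L/∂z = -0.9964

σ(-0.12) = 0.47
σ'(-0.12) = σ(-0.12)(1 - σ(-0.12)) = 0.47 × 0.53 = 0.2491
∂L/∂z = ∂L/∂h · σ'(z) = -4 × 0.2491 = -0.9964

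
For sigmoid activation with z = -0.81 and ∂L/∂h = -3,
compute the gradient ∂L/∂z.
∂L/∂z = -0.6393

σ(-0.81) = 0.3079
σ'(-0.81) = σ(-0.81)(1 - σ(-0.81)) = 0.3079 × 0.6921 = 0.2131
∂L/∂z = ∂L/∂h · σ'(z) = -3 × 0.2131 = -0.6393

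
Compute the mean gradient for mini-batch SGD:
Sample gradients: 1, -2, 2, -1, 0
Average gradient = 0

Average = (1/5)(1 + -2 + 2 + -1 + 0) = 0/5 = 0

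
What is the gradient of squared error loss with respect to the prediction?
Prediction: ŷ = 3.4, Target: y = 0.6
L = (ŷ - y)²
∂L/∂ŷ = 5.6

∂L/∂ŷ = 2(ŷ - y) = 2(3.4 - 0.6) = 2(2.8) = 5.6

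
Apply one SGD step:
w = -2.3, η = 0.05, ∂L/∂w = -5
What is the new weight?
w_new = -2.05

w_new = w - η·∂L/∂w = -2.3 - 0.05×(-5) = -2.3 - (-0.25) = -2.05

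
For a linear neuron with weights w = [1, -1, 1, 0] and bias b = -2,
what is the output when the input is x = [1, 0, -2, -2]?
y = -3

y = (1)(1) + (-1)(0) + (1)(-2) + (0)(-2) + -2 = -3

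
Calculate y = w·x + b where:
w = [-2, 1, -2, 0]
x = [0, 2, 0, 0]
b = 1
y = 3

y = (-2)(0) + (1)(2) + (-2)(0) + (0)(0) + 1 = 3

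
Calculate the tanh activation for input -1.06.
-0.7857

tanh(-1.06) = (e^(-1.06) - e^(1.06))/(e^(-1.06) + e^(1.06)) = -0.7857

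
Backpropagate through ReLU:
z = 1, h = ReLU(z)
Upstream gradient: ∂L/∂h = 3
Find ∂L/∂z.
∂L/∂z = 3

h = ReLU(1) = 1
Since z > 0: ∂h/∂z = 1
∂L/∂z = ∂L/∂h · ∂h/∂z = 3 × 1 = 3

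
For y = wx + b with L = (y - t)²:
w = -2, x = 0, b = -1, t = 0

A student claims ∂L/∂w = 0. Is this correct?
Correct

y = (-2)(0) + -1 = -1
∂L/∂y = 2(y - t) = 2(-1 - 0) = -2
∂y/∂w = x = 0
∂L/∂w = -2 × 0 = 0

Claimed value: 0
Correct: The correct gradient is 0.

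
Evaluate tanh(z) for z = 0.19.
0.1877

tanh(0.19) = (e^(0.19) - e^(-0.19))/(e^(0.19) + e^(-0.19)) = 0.1877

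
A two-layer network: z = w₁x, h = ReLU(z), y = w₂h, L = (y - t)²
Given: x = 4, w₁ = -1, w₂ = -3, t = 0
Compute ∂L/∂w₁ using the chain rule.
∂L/∂w₁ = 0

Forward pass:
z = w₁x = -1×4 = -4
h = ReLU(-4) = 0
y = w₂h = -3×0 = 0

Backward pass:
∂L/∂y = 2(y - t) = 2(0 - 0) = 0
∂y/∂h = w₂ = -3
∂h/∂z = 0 (ReLU derivative)
∂z/∂w₁ = x = 4

∂L/∂w₁ = 0 × -3 × 0 × 4 = 0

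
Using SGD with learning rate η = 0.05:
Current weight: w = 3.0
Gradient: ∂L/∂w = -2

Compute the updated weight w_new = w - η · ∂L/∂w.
w_new = 3.1

w_new = w - η·∂L/∂w = 3.0 - 0.05×(-2) = 3.0 - (-0.1) = 3.1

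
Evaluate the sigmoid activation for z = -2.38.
0.08471

sigmoid(-2.38) = 1/(1 + e^(2.38)) = 1/(1 + 10.8) = 0.08471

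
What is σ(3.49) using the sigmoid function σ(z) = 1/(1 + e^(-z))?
0.9704

sigmoid(3.49) = 1/(1 + e^(-3.49)) = 1/(1 + 0.0305) = 0.9704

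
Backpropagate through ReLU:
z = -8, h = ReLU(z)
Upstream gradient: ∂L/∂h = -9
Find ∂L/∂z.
∂L/∂z = 0

h = ReLU(-8) = 0
Since z < 0: ∂h/∂z = 0
∂L/∂z = ∂L/∂h · ∂h/∂z = -9 × 0 = 0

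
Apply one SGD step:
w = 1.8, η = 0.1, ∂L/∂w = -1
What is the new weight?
w_new = 1.9

w_new = w - η·∂L/∂w = 1.8 - 0.1×(-1) = 1.8 - (-0.1) = 1.9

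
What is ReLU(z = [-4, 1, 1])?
h = [0, 1, 1]

ReLU applied element-wise: max(0,-4)=0, max(0,1)=1, max(0,1)=1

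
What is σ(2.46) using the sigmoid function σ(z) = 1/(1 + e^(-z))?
0.9213

sigmoid(2.46) = 1/(1 + e^(-2.46)) = 1/(1 + 0.08543) = 0.9213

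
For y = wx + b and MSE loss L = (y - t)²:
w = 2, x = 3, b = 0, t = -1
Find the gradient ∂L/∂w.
∂L/∂w = 42

y = wx + b = (2)(3) + 0 = 6
∂L/∂y = 2(y - t) = 2(6 - -1) = 14
∂y/∂w = x = 3
∂L/∂w = ∂L/∂y · ∂y/∂w = 14 × 3 = 42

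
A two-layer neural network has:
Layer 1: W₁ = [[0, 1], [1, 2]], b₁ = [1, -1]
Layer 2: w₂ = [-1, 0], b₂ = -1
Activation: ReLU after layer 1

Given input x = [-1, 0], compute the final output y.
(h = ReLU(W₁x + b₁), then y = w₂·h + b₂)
y = -2

Layer 1 pre-activation: z₁ = [1, -2]
After ReLU: h = [1, 0]
Layer 2 output: y = -1×1 + 0×0 + -1 = -2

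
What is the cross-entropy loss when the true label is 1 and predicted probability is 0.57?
L = 0.5621

L = -1·log(0.57) - 0·log(0.43) = -log(0.57) = 0.5621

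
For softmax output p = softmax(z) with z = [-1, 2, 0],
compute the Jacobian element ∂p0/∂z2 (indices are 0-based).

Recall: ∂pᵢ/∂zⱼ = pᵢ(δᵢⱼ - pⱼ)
∂p0/∂z2 = -0.004797

p = softmax(z) = [0.04201, 0.8438, 0.1142]
p0 = 0.04201, p2 = 0.1142

∂p0/∂z2 = -p0 × p2 = -0.04201 × 0.1142 = -0.004797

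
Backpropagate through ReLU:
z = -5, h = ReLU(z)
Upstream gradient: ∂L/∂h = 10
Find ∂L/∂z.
∂L/∂z = 0

h = ReLU(-5) = 0
Since z < 0: ∂h/∂z = 0
∂L/∂z = ∂L/∂h · ∂h/∂z = 10 × 0 = 0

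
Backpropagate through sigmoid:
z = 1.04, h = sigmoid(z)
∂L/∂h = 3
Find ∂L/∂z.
∂L/∂z = 0.5789

σ(1.04) = 0.7389
σ'(1.04) = σ(1.04)(1 - σ(1.04)) = 0.7389 × 0.2611 = 0.193
∂L/∂z = ∂L/∂h · σ'(z) = 3 × 0.193 = 0.5789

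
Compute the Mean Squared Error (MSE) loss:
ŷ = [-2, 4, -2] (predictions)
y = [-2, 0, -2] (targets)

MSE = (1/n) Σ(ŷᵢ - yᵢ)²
MSE = 5.333

MSE = (1/3)((-2--2)² + (4-0)² + (-2--2)²) = (1/3)(0 + 16 + 0) = 5.333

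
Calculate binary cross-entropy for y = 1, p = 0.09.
L = 2.408

L = -1·log(0.09) - 0·log(0.91) = -log(0.09) = 2.408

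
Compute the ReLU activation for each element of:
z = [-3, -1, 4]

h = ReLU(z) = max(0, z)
h = [0, 0, 4]

ReLU applied element-wise: max(0,-3)=0, max(0,-1)=0, max(0,4)=4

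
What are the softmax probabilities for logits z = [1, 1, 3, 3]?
p = [0.0596, 0.0596, 0.4404, 0.4404]

exp(z) = [2.718, 2.718, 20.09, 20.09]
Sum = 45.61
p = [0.0596, 0.0596, 0.4404, 0.4404]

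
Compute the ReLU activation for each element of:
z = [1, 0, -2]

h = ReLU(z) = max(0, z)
h = [1, 0, 0]

ReLU applied element-wise: max(0,1)=1, max(0,0)=0, max(0,-2)=0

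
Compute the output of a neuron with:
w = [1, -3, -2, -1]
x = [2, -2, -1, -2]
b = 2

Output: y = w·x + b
y = 14

y = (1)(2) + (-3)(-2) + (-2)(-1) + (-1)(-2) + 2 = 14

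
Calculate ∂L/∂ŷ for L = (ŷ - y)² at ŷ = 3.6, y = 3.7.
∂L/∂ŷ = -0.2

∂L/∂ŷ = 2(ŷ - y) = 2(3.6 - 3.7) = 2(-0.1) = -0.2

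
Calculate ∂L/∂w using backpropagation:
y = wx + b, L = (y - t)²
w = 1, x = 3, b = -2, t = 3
∂L/∂w = -12

y = wx + b = (1)(3) + -2 = 1
∂L/∂y = 2(y - t) = 2(1 - 3) = -4
∂y/∂w = x = 3
∂L/∂w = ∂L/∂y · ∂y/∂w = -4 × 3 = -12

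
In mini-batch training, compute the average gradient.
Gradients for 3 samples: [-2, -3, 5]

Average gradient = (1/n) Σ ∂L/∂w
Average gradient = 0

Average = (1/3)(-2 + -3 + 5) = 0/3 = 0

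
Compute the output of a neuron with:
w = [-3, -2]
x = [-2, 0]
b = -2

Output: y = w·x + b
y = 4

y = (-3)(-2) + (-2)(0) + -2 = 4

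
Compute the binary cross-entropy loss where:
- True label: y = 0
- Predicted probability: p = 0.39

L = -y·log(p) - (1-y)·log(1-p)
L = 0.4943

L = -0·log(0.39) - 1·log(0.61) = -log(0.61) = 0.4943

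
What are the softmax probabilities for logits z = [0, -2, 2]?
p = [0.1173, 0.0159, 0.8668]

exp(z) = [1, 0.1353, 7.389]
Sum = 8.524
p = [0.1173, 0.0159, 0.8668]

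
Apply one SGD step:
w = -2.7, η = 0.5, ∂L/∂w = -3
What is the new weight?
w_new = -1.2

w_new = w - η·∂L/∂w = -2.7 - 0.5×(-3) = -2.7 - (-1.5) = -1.2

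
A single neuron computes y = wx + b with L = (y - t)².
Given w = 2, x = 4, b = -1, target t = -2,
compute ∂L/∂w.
∂L/∂w = 72

y = wx + b = (2)(4) + -1 = 7
∂L/∂y = 2(y - t) = 2(7 - -2) = 18
∂y/∂w = x = 4
∂L/∂w = ∂L/∂y · ∂y/∂w = 18 × 4 = 72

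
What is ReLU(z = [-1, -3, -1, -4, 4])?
h = [0, 0, 0, 0, 4]

ReLU applied element-wise: max(0,-1)=0, max(0,-3)=0, max(0,-1)=0, max(0,-4)=0, max(0,4)=4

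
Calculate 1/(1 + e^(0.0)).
0.5

sigmoid(0.0) = 1/(1 + e^(0.0)) = 1/(1 + 1) = 0.5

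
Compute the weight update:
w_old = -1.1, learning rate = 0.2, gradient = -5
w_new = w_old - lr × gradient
w_new = -0.1

w_new = w - η·∂L/∂w = -1.1 - 0.2×(-5) = -1.1 - (-1) = -0.1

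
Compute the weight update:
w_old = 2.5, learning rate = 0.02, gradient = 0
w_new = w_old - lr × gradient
w_new = 2.5

w_new = w - η·∂L/∂w = 2.5 - 0.02×(0) = 2.5 - (0) = 2.5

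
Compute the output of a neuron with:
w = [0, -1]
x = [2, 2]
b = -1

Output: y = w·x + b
y = -3

y = (0)(2) + (-1)(2) + -1 = -3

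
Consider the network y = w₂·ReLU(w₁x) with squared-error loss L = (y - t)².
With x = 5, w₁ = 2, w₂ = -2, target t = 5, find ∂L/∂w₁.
∂L/∂w₁ = 500

Forward pass:
z = w₁x = 2×5 = 10
h = ReLU(10) = 10
y = w₂h = -2×10 = -20

Backward pass:
∂L/∂y = 2(y - t) = 2(-20 - 5) = -50
∂y/∂h = w₂ = -2
∂h/∂z = 1 (ReLU derivative)
∂z/∂w₁ = x = 5

∂L/∂w₁ = -50 × -2 × 1 × 5 = 500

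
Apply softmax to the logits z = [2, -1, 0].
p = [0.8438, 0.042, 0.1142]

exp(z) = [7.389, 0.3679, 1]
Sum = 8.757
p = [0.8438, 0.042, 0.1142]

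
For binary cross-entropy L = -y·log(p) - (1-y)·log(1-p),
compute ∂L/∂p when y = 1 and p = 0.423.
∂L/∂p = -2.364

∂L/∂p = -y/p + (1-y)/(1-p) = -1/0.423 + 0 = -2.364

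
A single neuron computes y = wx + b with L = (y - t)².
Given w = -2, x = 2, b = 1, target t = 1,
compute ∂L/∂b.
∂L/∂b = -8

y = wx + b = (-2)(2) + 1 = -3
∂L/∂y = 2(y - t) = 2(-3 - 1) = -8
∂y/∂b = 1
∂L/∂b = ∂L/∂y · ∂y/∂b = -8 × 1 = -8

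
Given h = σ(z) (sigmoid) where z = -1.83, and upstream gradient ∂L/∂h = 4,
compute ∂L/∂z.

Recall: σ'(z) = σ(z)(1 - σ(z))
∂L/∂z = 0.4765

σ(-1.83) = 0.1382
σ'(-1.83) = σ(-1.83)(1 - σ(-1.83)) = 0.1382 × 0.8618 = 0.1191
∂L/∂z = ∂L/∂h · σ'(z) = 4 × 0.1191 = 0.4765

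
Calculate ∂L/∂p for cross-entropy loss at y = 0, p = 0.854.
∂L/∂p = 6.849

∂L/∂p = -y/p + (1-y)/(1-p) = 0 + 1/0.146 = 6.849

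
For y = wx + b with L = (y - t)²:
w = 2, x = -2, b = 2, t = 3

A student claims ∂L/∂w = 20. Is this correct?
Correct

y = (2)(-2) + 2 = -2
∂L/∂y = 2(y - t) = 2(-2 - 3) = -10
∂y/∂w = x = -2
∂L/∂w = -10 × -2 = 20

Claimed value: 20
Correct: The correct gradient is 20.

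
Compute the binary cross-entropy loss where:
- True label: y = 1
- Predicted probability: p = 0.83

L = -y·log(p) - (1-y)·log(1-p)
L = 0.1863

L = -1·log(0.83) - 0·log(0.17) = -log(0.83) = 0.1863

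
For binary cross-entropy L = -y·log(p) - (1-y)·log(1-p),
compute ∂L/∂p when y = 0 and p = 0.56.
∂L/∂p = 2.273

∂L/∂p = -y/p + (1-y)/(1-p) = 0 + 1/0.44 = 2.273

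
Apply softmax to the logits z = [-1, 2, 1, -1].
p = [0.0339, 0.6815, 0.2507, 0.0339]

exp(z) = [0.3679, 7.389, 2.718, 0.3679]
Sum = 10.84
p = [0.0339, 0.6815, 0.2507, 0.0339]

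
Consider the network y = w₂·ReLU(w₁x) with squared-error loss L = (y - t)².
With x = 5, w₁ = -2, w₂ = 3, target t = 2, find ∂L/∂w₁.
∂L/∂w₁ = 0

Forward pass:
z = w₁x = -2×5 = -10
h = ReLU(-10) = 0
y = w₂h = 3×0 = 0

Backward pass:
∂L/∂y = 2(y - t) = 2(0 - 2) = -4
∂y/∂h = w₂ = 3
∂h/∂z = 0 (ReLU derivative)
∂z/∂w₁ = x = 5

∂L/∂w₁ = -4 × 3 × 0 × 5 = 0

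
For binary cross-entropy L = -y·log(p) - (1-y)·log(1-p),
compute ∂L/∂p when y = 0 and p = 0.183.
∂L/∂p = 1.224

∂L/∂p = -y/p + (1-y)/(1-p) = 0 + 1/0.817 = 1.224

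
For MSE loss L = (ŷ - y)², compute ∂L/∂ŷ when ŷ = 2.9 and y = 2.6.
∂L/∂ŷ = 0.6

∂L/∂ŷ = 2(ŷ - y) = 2(2.9 - 2.6) = 2(0.3) = 0.6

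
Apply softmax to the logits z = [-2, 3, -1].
p = [0.0066, 0.9756, 0.0179]

exp(z) = [0.1353, 20.09, 0.3679]
Sum = 20.59
p = [0.0066, 0.9756, 0.0179]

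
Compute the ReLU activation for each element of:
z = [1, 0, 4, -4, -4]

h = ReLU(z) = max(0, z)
h = [1, 0, 4, 0, 0]

ReLU applied element-wise: max(0,1)=1, max(0,0)=0, max(0,4)=4, max(0,-4)=0, max(0,-4)=0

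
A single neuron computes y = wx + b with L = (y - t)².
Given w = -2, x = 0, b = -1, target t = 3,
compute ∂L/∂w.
∂L/∂w = 0

y = wx + b = (-2)(0) + -1 = -1
∂L/∂y = 2(y - t) = 2(-1 - 3) = -8
∂y/∂w = x = 0
∂L/∂w = ∂L/∂y · ∂y/∂w = -8 × 0 = 0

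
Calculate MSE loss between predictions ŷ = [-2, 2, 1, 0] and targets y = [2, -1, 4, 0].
MSE = 8.5

MSE = (1/4)((-2-2)² + (2--1)² + (1-4)² + (0-0)²) = (1/4)(16 + 9 + 9 + 0) = 8.5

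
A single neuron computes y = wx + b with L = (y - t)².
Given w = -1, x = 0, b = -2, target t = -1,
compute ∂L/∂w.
∂L/∂w = 0

y = wx + b = (-1)(0) + -2 = -2
∂L/∂y = 2(y - t) = 2(-2 - -1) = -2
∂y/∂w = x = 0
∂L/∂w = ∂L/∂y · ∂y/∂w = -2 × 0 = 0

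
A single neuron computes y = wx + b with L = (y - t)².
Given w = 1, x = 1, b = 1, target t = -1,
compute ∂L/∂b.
∂L/∂b = 6

y = wx + b = (1)(1) + 1 = 2
∂L/∂y = 2(y - t) = 2(2 - -1) = 6
∂y/∂b = 1
∂L/∂b = ∂L/∂y · ∂y/∂b = 6 × 1 = 6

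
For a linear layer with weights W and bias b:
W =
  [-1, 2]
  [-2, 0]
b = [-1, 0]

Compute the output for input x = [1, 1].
y = [0, -2]

Wx = [-1×1 + 2×1, -2×1 + 0×1]
   = [1, -2]
y = Wx + b = [1 + -1, -2 + 0] = [0, -2]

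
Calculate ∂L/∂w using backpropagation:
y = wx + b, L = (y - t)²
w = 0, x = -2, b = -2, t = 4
∂L/∂w = 24

y = wx + b = (0)(-2) + -2 = -2
∂L/∂y = 2(y - t) = 2(-2 - 4) = -12
∂y/∂w = x = -2
∂L/∂w = ∂L/∂y · ∂y/∂w = -12 × -2 = 24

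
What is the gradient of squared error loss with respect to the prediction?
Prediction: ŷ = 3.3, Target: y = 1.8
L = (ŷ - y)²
∂L/∂ŷ = 3.0

∂L/∂ŷ = 2(ŷ - y) = 2(3.3 - 1.8) = 2(1.5) = 3.0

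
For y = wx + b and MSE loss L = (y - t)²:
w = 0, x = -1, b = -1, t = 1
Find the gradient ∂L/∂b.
∂L/∂b = -4

y = wx + b = (0)(-1) + -1 = -1
∂L/∂y = 2(y - t) = 2(-1 - 1) = -4
∂y/∂b = 1
∂L/∂b = ∂L/∂y · ∂y/∂b = -4 × 1 = -4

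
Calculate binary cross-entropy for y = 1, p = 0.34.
L = 1.079

L = -1·log(0.34) - 0·log(0.66) = -log(0.34) = 1.079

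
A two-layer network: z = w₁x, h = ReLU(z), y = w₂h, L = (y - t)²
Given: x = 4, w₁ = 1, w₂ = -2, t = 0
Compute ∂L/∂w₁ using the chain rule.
∂L/∂w₁ = 128

Forward pass:
z = w₁x = 1×4 = 4
h = ReLU(4) = 4
y = w₂h = -2×4 = -8

Backward pass:
∂L/∂y = 2(y - t) = 2(-8 - 0) = -16
∂y/∂h = w₂ = -2
∂h/∂z = 1 (ReLU derivative)
∂z/∂w₁ = x = 4

∂L/∂w₁ = -16 × -2 × 1 × 4 = 128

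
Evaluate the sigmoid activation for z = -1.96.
0.1235

sigmoid(-1.96) = 1/(1 + e^(1.96)) = 1/(1 + 7.099) = 0.1235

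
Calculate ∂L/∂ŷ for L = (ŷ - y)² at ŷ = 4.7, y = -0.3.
∂L/∂ŷ = 10.0

∂L/∂ŷ = 2(ŷ - y) = 2(4.7 - -0.3) = 2(5.0) = 10.0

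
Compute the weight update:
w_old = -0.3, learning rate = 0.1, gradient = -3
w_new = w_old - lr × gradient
w_new = 0

w_new = w - η·∂L/∂w = -0.3 - 0.1×(-3) = -0.3 - (-0.3) = 0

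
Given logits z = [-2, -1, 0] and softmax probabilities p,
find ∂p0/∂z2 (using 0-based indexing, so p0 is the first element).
∂p0/∂z2 = -0.05989

p = softmax(z) = [0.09003, 0.2447, 0.6652]
p0 = 0.09003, p2 = 0.6652

∂p0/∂z2 = -p0 × p2 = -0.09003 × 0.6652 = -0.05989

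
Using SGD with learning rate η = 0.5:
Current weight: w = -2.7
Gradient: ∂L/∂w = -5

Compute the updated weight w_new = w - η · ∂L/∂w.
w_new = -0.2

w_new = w - η·∂L/∂w = -2.7 - 0.5×(-5) = -2.7 - (-2.5) = -0.2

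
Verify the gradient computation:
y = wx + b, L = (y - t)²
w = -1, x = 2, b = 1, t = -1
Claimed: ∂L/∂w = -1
Incorrect

y = (-1)(2) + 1 = -1
∂L/∂y = 2(y - t) = 2(-1 - -1) = 0
∂y/∂w = x = 2
∂L/∂w = 0 × 2 = 0

Claimed value: -1
Incorrect: The correct gradient is 0.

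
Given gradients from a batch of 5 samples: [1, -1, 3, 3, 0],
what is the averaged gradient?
Average gradient = 1.2

Average = (1/5)(1 + -1 + 3 + 3 + 0) = 6/5 = 1.2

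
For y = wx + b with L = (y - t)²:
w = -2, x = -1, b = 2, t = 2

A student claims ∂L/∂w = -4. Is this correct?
Correct

y = (-2)(-1) + 2 = 4
∂L/∂y = 2(y - t) = 2(4 - 2) = 4
∂y/∂w = x = -1
∂L/∂w = 4 × -1 = -4

Claimed value: -4
Correct: The correct gradient is -4.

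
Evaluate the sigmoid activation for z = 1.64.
0.8375

sigmoid(1.64) = 1/(1 + e^(-1.64)) = 1/(1 + 0.194) = 0.8375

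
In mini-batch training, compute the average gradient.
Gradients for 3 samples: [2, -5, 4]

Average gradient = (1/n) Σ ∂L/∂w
Average gradient = 0.3333

Average = (1/3)(2 + -5 + 4) = 1/3 = 0.3333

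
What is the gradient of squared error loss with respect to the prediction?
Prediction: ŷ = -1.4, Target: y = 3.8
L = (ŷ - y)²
∂L/∂ŷ = -10.4

∂L/∂ŷ = 2(ŷ - y) = 2(-1.4 - 3.8) = 2(-5.2) = -10.4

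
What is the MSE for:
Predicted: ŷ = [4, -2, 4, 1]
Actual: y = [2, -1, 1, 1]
MSE = 3.5

MSE = (1/4)((4-2)² + (-2--1)² + (4-1)² + (1-1)²) = (1/4)(4 + 1 + 9 + 0) = 3.5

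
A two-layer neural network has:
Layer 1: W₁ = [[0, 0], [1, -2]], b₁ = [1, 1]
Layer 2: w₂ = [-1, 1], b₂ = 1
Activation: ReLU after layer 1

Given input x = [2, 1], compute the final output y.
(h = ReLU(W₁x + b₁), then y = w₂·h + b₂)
y = 1

Layer 1 pre-activation: z₁ = [1, 1]
After ReLU: h = [1, 1]
Layer 2 output: y = -1×1 + 1×1 + 1 = 1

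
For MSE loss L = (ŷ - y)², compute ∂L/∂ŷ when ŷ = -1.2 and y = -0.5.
∂L/∂ŷ = -1.4

∂L/∂ŷ = 2(ŷ - y) = 2(-1.2 - -0.5) = 2(-0.7) = -1.4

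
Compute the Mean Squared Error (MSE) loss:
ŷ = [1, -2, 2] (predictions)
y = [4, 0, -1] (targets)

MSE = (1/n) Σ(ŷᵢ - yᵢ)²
MSE = 7.333

MSE = (1/3)((1-4)² + (-2-0)² + (2--1)²) = (1/3)(9 + 4 + 9) = 7.333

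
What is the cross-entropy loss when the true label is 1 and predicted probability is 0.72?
L = 0.3285

L = -1·log(0.72) - 0·log(0.28) = -log(0.72) = 0.3285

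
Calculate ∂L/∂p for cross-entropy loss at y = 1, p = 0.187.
∂L/∂p = -5.348

∂L/∂p = -y/p + (1-y)/(1-p) = -1/0.187 + 0 = -5.348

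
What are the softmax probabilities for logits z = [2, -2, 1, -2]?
p = [0.712, 0.013, 0.2619, 0.013]

exp(z) = [7.389, 0.1353, 2.718, 0.1353]
Sum = 10.38
p = [0.712, 0.013, 0.2619, 0.013]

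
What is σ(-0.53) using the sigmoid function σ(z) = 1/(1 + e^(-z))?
0.3705

sigmoid(-0.53) = 1/(1 + e^(0.53)) = 1/(1 + 1.699) = 0.3705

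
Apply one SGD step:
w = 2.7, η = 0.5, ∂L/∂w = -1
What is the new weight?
w_new = 3.2

w_new = w - η·∂L/∂w = 2.7 - 0.5×(-1) = 2.7 - (-0.5) = 3.2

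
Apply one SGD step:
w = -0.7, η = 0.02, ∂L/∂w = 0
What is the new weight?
w_new = -0.7

w_new = w - η·∂L/∂w = -0.7 - 0.02×(0) = -0.7 - (0) = -0.7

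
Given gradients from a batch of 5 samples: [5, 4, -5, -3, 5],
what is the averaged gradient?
Average gradient = 1.2

Average = (1/5)(5 + 4 + -5 + -3 + 5) = 6/5 = 1.2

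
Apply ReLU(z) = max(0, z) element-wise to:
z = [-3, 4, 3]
h = [0, 4, 3]

ReLU applied element-wise: max(0,-3)=0, max(0,4)=4, max(0,3)=3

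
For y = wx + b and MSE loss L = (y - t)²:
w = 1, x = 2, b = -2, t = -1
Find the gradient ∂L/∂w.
∂L/∂w = 4

y = wx + b = (1)(2) + -2 = 0
∂L/∂y = 2(y - t) = 2(0 - -1) = 2
∂y/∂w = x = 2
∂L/∂w = ∂L/∂y · ∂y/∂w = 2 × 2 = 4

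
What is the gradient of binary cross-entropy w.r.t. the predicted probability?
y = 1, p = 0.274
∂L/∂p = -3.65

∂L/∂p = -y/p + (1-y)/(1-p) = -1/0.274 + 0 = -3.65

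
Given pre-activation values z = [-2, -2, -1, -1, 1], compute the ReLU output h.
h = [0, 0, 0, 0, 1]

ReLU applied element-wise: max(0,-2)=0, max(0,-2)=0, max(0,-1)=0, max(0,-1)=0, max(0,1)=1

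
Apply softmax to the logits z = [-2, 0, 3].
p = [0.0064, 0.0471, 0.9465]

exp(z) = [0.1353, 1, 20.09]
Sum = 21.22
p = [0.0064, 0.0471, 0.9465]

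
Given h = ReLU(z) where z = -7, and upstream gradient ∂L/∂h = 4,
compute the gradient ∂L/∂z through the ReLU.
∂L/∂z = 0

h = ReLU(-7) = 0
Since z < 0: ∂h/∂z = 0
∂L/∂z = ∂L/∂h · ∂h/∂z = 4 × 0 = 0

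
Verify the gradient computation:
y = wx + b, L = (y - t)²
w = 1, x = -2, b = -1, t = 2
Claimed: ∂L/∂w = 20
Correct

y = (1)(-2) + -1 = -3
∂L/∂y = 2(y - t) = 2(-3 - 2) = -10
∂y/∂w = x = -2
∂L/∂w = -10 × -2 = 20

Claimed value: 20
Correct: The correct gradient is 20.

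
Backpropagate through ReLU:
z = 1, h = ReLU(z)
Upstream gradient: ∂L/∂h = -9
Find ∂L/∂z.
∂L/∂z = -9

h = ReLU(1) = 1
Since z > 0: ∂h/∂z = 1
∂L/∂z = ∂L/∂h · ∂h/∂z = -9 × 1 = -9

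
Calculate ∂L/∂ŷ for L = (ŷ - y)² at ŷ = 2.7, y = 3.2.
∂L/∂ŷ = -1.0

∂L/∂ŷ = 2(ŷ - y) = 2(2.7 - 3.2) = 2(-0.5) = -1.0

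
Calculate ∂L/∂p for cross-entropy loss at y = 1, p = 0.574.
∂L/∂p = -1.742

∂L/∂p = -y/p + (1-y)/(1-p) = -1/0.574 + 0 = -1.742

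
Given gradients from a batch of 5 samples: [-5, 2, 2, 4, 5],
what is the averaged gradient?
Average gradient = 1.6

Average = (1/5)(-5 + 2 + 2 + 4 + 5) = 8/5 = 1.6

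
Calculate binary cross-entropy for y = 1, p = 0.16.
L = 1.833

L = -1·log(0.16) - 0·log(0.84) = -log(0.16) = 1.833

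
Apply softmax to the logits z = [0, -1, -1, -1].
p = [0.4754, 0.1749, 0.1749, 0.1749]

exp(z) = [1, 0.3679, 0.3679, 0.3679]
Sum = 2.104
p = [0.4754, 0.1749, 0.1749, 0.1749]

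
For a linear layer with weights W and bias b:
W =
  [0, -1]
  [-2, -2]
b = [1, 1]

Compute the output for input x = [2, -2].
y = [3, 1]

Wx = [0×2 + -1×-2, -2×2 + -2×-2]
   = [2, 0]
y = Wx + b = [2 + 1, 0 + 1] = [3, 1]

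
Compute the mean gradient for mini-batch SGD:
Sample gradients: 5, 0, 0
Average gradient = 1.667

Average = (1/3)(5 + 0 + 0) = 5/3 = 1.667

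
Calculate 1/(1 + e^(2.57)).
0.07109

sigmoid(-2.57) = 1/(1 + e^(2.57)) = 1/(1 + 13.07) = 0.07109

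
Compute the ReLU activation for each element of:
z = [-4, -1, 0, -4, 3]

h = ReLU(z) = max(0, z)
h = [0, 0, 0, 0, 3]

ReLU applied element-wise: max(0,-4)=0, max(0,-1)=0, max(0,0)=0, max(0,-4)=0, max(0,3)=3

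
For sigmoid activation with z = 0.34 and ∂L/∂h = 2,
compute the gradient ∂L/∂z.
∂L/∂z = 0.4858

σ(0.34) = 0.5842
σ'(0.34) = σ(0.34)(1 - σ(0.34)) = 0.5842 × 0.4158 = 0.2429
∂L/∂z = ∂L/∂h · σ'(z) = 2 × 0.2429 = 0.4858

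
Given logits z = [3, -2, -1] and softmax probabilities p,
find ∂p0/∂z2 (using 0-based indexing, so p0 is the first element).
∂p0/∂z2 = -0.01743

p = softmax(z) = [0.9756, 0.006573, 0.01787]
p0 = 0.9756, p2 = 0.01787

∂p0/∂z2 = -p0 × p2 = -0.9756 × 0.01787 = -0.01743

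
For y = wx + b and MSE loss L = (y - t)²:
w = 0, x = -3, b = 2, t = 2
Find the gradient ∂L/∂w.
∂L/∂w = 0

y = wx + b = (0)(-3) + 2 = 2
∂L/∂y = 2(y - t) = 2(2 - 2) = 0
∂y/∂w = x = -3
∂L/∂w = ∂L/∂y · ∂y/∂w = 0 × -3 = 0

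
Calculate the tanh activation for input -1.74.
-0.9402

tanh(-1.74) = (e^(-1.74) - e^(1.74))/(e^(-1.74) + e^(1.74)) = -0.9402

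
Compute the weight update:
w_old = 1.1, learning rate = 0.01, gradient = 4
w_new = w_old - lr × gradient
w_new = 1.06

w_new = w - η·∂L/∂w = 1.1 - 0.01×(4) = 1.1 - (0.04) = 1.06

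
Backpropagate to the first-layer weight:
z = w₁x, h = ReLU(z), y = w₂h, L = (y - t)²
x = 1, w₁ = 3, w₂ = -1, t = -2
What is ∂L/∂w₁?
∂L/∂w₁ = 2

Forward pass:
z = w₁x = 3×1 = 3
h = ReLU(3) = 3
y = w₂h = -1×3 = -3

Backward pass:
∂L/∂y = 2(y - t) = 2(-3 - -2) = -2
∂y/∂h = w₂ = -1
∂h/∂z = 1 (ReLU derivative)
∂z/∂w₁ = x = 1

∂L/∂w₁ = -2 × -1 × 1 × 1 = 2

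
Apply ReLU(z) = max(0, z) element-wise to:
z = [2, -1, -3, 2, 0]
h = [2, 0, 0, 2, 0]

ReLU applied element-wise: max(0,2)=2, max(0,-1)=0, max(0,-3)=0, max(0,2)=2, max(0,0)=0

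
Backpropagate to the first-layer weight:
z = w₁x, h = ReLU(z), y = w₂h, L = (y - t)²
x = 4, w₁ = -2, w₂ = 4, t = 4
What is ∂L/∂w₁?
∂L/∂w₁ = 0

Forward pass:
z = w₁x = -2×4 = -8
h = ReLU(-8) = 0
y = w₂h = 4×0 = 0

Backward pass:
∂L/∂y = 2(y - t) = 2(0 - 4) = -8
∂y/∂h = w₂ = 4
∂h/∂z = 0 (ReLU derivative)
∂z/∂w₁ = x = 4

∂L/∂w₁ = -8 × 4 × 0 × 4 = 0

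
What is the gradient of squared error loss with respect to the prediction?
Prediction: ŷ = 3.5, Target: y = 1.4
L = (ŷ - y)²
∂L/∂ŷ = 4.2

∂L/∂ŷ = 2(ŷ - y) = 2(3.5 - 1.4) = 2(2.1) = 4.2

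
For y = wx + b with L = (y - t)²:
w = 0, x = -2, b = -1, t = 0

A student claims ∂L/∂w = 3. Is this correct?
Incorrect

y = (0)(-2) + -1 = -1
∂L/∂y = 2(y - t) = 2(-1 - 0) = -2
∂y/∂w = x = -2
∂L/∂w = -2 × -2 = 4

Claimed value: 3
Incorrect: The correct gradient is 4.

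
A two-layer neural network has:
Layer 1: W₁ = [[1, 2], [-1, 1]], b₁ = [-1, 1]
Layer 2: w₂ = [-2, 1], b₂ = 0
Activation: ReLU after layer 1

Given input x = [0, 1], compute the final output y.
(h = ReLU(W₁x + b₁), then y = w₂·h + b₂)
y = 0

Layer 1 pre-activation: z₁ = [1, 2]
After ReLU: h = [1, 2]
Layer 2 output: y = -2×1 + 1×2 + 0 = 0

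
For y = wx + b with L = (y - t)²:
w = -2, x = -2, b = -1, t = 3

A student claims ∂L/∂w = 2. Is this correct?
Incorrect

y = (-2)(-2) + -1 = 3
∂L/∂y = 2(y - t) = 2(3 - 3) = 0
∂y/∂w = x = -2
∂L/∂w = 0 × -2 = 0

Claimed value: 2
Incorrect: The correct gradient is 0.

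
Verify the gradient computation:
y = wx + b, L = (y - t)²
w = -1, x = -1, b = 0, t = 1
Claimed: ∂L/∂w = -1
Incorrect

y = (-1)(-1) + 0 = 1
∂L/∂y = 2(y - t) = 2(1 - 1) = 0
∂y/∂w = x = -1
∂L/∂w = 0 × -1 = 0

Claimed value: -1
Incorrect: The correct gradient is 0.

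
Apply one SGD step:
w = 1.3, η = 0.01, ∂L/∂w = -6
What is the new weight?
w_new = 1.36

w_new = w - η·∂L/∂w = 1.3 - 0.01×(-6) = 1.3 - (-0.06) = 1.36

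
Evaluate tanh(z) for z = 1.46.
0.8977

tanh(1.46) = (e^(1.46) - e^(-1.46))/(e^(1.46) + e^(-1.46)) = 0.8977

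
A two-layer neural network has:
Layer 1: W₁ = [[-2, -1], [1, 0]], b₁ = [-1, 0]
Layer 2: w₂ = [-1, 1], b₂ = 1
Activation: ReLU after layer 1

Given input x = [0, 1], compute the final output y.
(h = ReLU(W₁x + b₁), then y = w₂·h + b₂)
y = 1

Layer 1 pre-activation: z₁ = [-2, 0]
After ReLU: h = [0, 0]
Layer 2 output: y = -1×0 + 1×0 + 1 = 1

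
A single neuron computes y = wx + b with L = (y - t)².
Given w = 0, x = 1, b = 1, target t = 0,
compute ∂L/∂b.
∂L/∂b = 2

y = wx + b = (0)(1) + 1 = 1
∂L/∂y = 2(y - t) = 2(1 - 0) = 2
∂y/∂b = 1
∂L/∂b = ∂L/∂y · ∂y/∂b = 2 × 1 = 2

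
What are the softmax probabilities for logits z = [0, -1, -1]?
p = [0.5761, 0.2119, 0.2119]

exp(z) = [1, 0.3679, 0.3679]
Sum = 1.736
p = [0.5761, 0.2119, 0.2119]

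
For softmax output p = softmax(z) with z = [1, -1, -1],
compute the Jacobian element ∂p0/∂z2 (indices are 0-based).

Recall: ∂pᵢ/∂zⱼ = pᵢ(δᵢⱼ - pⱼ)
∂p0/∂z2 = -0.08382

p = softmax(z) = [0.787, 0.1065, 0.1065]
p0 = 0.787, p2 = 0.1065

∂p0/∂z2 = -p0 × p2 = -0.787 × 0.1065 = -0.08382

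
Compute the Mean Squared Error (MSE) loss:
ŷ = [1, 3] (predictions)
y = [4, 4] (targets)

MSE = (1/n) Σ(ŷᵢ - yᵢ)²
MSE = 5

MSE = (1/2)((1-4)² + (3-4)²) = (1/2)(9 + 1) = 5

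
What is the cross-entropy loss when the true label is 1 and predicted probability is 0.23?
L = 1.47

L = -1·log(0.23) - 0·log(0.77) = -log(0.23) = 1.47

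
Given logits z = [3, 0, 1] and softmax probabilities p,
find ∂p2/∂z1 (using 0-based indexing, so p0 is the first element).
∂p2/∂z1 = -0.004797

p = softmax(z) = [0.8438, 0.04201, 0.1142]
p2 = 0.1142, p1 = 0.04201

∂p2/∂z1 = -p2 × p1 = -0.1142 × 0.04201 = -0.004797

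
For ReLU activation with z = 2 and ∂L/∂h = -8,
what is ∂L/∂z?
∂L/∂z = -8

h = ReLU(2) = 2
Since z > 0: ∂h/∂z = 1
∂L/∂z = ∂L/∂h · ∂h/∂z = -8 × 1 = -8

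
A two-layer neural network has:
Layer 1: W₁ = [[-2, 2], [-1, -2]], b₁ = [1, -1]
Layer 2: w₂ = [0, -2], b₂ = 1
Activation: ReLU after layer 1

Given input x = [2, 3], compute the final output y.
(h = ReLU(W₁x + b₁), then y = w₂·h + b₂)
y = 1

Layer 1 pre-activation: z₁ = [3, -9]
After ReLU: h = [3, 0]
Layer 2 output: y = 0×3 + -2×0 + 1 = 1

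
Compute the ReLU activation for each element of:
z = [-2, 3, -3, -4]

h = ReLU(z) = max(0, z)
h = [0, 3, 0, 0]

ReLU applied element-wise: max(0,-2)=0, max(0,3)=3, max(0,-3)=0, max(0,-4)=0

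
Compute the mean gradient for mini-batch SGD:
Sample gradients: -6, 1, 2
Average gradient = -1

Average = (1/3)(-6 + 1 + 2) = -3/3 = -1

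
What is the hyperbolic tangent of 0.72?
0.6169

tanh(0.72) = (e^(0.72) - e^(-0.72))/(e^(0.72) + e^(-0.72)) = 0.6169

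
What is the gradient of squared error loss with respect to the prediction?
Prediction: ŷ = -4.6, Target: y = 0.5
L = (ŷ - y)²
∂L/∂ŷ = -10.2

∂L/∂ŷ = 2(ŷ - y) = 2(-4.6 - 0.5) = 2(-5.1) = -10.2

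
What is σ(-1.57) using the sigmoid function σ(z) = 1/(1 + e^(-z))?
0.1722

sigmoid(-1.57) = 1/(1 + e^(1.57)) = 1/(1 + 4.807) = 0.1722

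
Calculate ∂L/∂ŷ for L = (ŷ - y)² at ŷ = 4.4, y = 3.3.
∂L/∂ŷ = 2.2

∂L/∂ŷ = 2(ŷ - y) = 2(4.4 - 3.3) = 2(1.1) = 2.2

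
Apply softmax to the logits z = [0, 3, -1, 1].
p = [0.0414, 0.831, 0.0152, 0.1125]

exp(z) = [1, 20.09, 0.3679, 2.718]
Sum = 24.17
p = [0.0414, 0.831, 0.0152, 0.1125]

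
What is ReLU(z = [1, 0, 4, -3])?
h = [1, 0, 4, 0]

ReLU applied element-wise: max(0,1)=1, max(0,0)=0, max(0,4)=4, max(0,-3)=0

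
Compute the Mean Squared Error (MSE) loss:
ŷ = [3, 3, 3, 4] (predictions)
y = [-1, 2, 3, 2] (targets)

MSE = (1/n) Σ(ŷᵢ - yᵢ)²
MSE = 5.25

MSE = (1/4)((3--1)² + (3-2)² + (3-3)² + (4-2)²) = (1/4)(16 + 1 + 0 + 4) = 5.25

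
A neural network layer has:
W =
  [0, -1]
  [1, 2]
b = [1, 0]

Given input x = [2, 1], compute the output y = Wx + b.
y = [0, 4]

Wx = [0×2 + -1×1, 1×2 + 2×1]
   = [-1, 4]
y = Wx + b = [-1 + 1, 4 + 0] = [0, 4]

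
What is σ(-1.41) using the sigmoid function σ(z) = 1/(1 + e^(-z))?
0.1962

sigmoid(-1.41) = 1/(1 + e^(1.41)) = 1/(1 + 4.096) = 0.1962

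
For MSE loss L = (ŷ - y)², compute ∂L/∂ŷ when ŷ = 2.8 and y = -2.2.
∂L/∂ŷ = 10.0

∂L/∂ŷ = 2(ŷ - y) = 2(2.8 - -2.2) = 2(5.0) = 10.0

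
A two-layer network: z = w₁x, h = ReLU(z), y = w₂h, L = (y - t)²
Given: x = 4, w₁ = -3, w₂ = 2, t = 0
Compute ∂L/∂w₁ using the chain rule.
∂L/∂w₁ = 0

Forward pass:
z = w₁x = -3×4 = -12
h = ReLU(-12) = 0
y = w₂h = 2×0 = 0

Backward pass:
∂L/∂y = 2(y - t) = 2(0 - 0) = 0
∂y/∂h = w₂ = 2
∂h/∂z = 0 (ReLU derivative)
∂z/∂w₁ = x = 4

∂L/∂w₁ = 0 × 2 × 0 × 4 = 0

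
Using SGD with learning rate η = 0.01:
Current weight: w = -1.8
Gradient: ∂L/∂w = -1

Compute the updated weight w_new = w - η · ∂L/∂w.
w_new = -1.79

w_new = w - η·∂L/∂w = -1.8 - 0.01×(-1) = -1.8 - (-0.01) = -1.79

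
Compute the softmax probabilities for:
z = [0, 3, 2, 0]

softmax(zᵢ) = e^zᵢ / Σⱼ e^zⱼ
p = [0.0339, 0.6815, 0.2507, 0.0339]

exp(z) = [1, 20.09, 7.389, 1]
Sum = 29.47
p = [0.0339, 0.6815, 0.2507, 0.0339]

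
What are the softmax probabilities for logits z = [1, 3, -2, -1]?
p = [0.1166, 0.8618, 0.0058, 0.0158]

exp(z) = [2.718, 20.09, 0.1353, 0.3679]
Sum = 23.31
p = [0.1166, 0.8618, 0.0058, 0.0158]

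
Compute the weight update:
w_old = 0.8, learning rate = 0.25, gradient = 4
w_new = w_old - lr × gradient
w_new = -0.2

w_new = w - η·∂L/∂w = 0.8 - 0.25×(4) = 0.8 - (1) = -0.2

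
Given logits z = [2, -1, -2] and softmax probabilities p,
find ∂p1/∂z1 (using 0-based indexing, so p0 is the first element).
∂p1/∂z1 = 0.04444

p = softmax(z) = [0.9362, 0.04661, 0.01715]
p1 = 0.04661

∂p1/∂z1 = p1(1 - p1) = 0.04661 × (1 - 0.04661) = 0.04444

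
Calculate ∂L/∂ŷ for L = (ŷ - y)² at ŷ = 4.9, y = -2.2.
∂L/∂ŷ = 14.2

∂L/∂ŷ = 2(ŷ - y) = 2(4.9 - -2.2) = 2(7.1) = 14.2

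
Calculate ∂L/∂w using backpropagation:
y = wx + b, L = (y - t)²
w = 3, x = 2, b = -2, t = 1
∂L/∂w = 12

y = wx + b = (3)(2) + -2 = 4
∂L/∂y = 2(y - t) = 2(4 - 1) = 6
∂y/∂w = x = 2
∂L/∂w = ∂L/∂y · ∂y/∂w = 6 × 2 = 12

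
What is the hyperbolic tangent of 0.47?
0.4382

tanh(0.47) = (e^(0.47) - e^(-0.47))/(e^(0.47) + e^(-0.47)) = 0.4382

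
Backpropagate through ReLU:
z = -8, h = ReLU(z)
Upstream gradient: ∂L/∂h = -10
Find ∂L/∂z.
∂L/∂z = 0

h = ReLU(-8) = 0
Since z < 0: ∂h/∂z = 0
∂L/∂z = ∂L/∂h · ∂h/∂z = -10 × 0 = 0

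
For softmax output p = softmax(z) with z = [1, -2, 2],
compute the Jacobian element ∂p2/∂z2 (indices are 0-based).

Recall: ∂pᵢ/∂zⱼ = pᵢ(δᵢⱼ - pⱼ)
∂p2/∂z2 = 0.201

p = softmax(z) = [0.2654, 0.01321, 0.7214]
p2 = 0.7214

∂p2/∂z2 = p2(1 - p2) = 0.7214 × (1 - 0.7214) = 0.201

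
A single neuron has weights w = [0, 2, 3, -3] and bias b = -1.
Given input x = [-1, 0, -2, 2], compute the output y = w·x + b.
y = -13

y = (0)(-1) + (2)(0) + (3)(-2) + (-3)(2) + -1 = -13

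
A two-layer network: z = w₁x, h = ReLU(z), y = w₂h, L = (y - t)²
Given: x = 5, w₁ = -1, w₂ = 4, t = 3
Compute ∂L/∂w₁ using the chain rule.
∂L/∂w₁ = 0

Forward pass:
z = w₁x = -1×5 = -5
h = ReLU(-5) = 0
y = w₂h = 4×0 = 0

Backward pass:
∂L/∂y = 2(y - t) = 2(0 - 3) = -6
∂y/∂h = w₂ = 4
∂h/∂z = 0 (ReLU derivative)
∂z/∂w₁ = x = 5

∂L/∂w₁ = -6 × 4 × 0 × 5 = 0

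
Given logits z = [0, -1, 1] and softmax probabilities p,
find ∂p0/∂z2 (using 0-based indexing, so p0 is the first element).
∂p0/∂z2 = -0.1628

p = softmax(z) = [0.2447, 0.09003, 0.6652]
p0 = 0.2447, p2 = 0.6652

∂p0/∂z2 = -p0 × p2 = -0.2447 × 0.6652 = -0.1628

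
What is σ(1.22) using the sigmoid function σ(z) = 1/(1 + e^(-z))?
0.7721

sigmoid(1.22) = 1/(1 + e^(-1.22)) = 1/(1 + 0.2952) = 0.7721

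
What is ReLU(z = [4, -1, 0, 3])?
h = [4, 0, 0, 3]

ReLU applied element-wise: max(0,4)=4, max(0,-1)=0, max(0,0)=0, max(0,3)=3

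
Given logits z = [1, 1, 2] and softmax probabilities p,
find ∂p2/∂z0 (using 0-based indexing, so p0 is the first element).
∂p2/∂z0 = -0.1221

p = softmax(z) = [0.2119, 0.2119, 0.5761]
p2 = 0.5761, p0 = 0.2119

∂p2/∂z0 = -p2 × p0 = -0.5761 × 0.2119 = -0.1221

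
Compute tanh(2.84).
0.9932

tanh(2.84) = (e^(2.84) - e^(-2.84))/(e^(2.84) + e^(-2.84)) = 0.9932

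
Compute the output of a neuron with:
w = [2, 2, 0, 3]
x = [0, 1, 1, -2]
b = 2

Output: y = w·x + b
y = -2

y = (2)(0) + (2)(1) + (0)(1) + (3)(-2) + 2 = -2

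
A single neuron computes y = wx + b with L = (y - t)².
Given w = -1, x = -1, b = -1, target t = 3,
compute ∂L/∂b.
∂L/∂b = -6

y = wx + b = (-1)(-1) + -1 = 0
∂L/∂y = 2(y - t) = 2(0 - 3) = -6
∂y/∂b = 1
∂L/∂b = ∂L/∂y · ∂y/∂b = -6 × 1 = -6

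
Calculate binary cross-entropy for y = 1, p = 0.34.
L = 1.079

L = -1·log(0.34) - 0·log(0.66) = -log(0.34) = 1.079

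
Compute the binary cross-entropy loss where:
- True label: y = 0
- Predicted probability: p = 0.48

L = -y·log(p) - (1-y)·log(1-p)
L = 0.6539

L = -0·log(0.48) - 1·log(0.52) = -log(0.52) = 0.6539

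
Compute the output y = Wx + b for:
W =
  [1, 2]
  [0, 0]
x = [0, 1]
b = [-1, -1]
y = [1, -1]

Wx = [1×0 + 2×1, 0×0 + 0×1]
   = [2, 0]
y = Wx + b = [2 + -1, 0 + -1] = [1, -1]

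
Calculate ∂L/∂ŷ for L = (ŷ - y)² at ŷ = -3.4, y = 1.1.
∂L/∂ŷ = -9.0

∂L/∂ŷ = 2(ŷ - y) = 2(-3.4 - 1.1) = 2(-4.5) = -9.0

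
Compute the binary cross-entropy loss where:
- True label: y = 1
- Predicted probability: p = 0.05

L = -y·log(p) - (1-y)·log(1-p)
L = 2.996

L = -1·log(0.05) - 0·log(0.95) = -log(0.05) = 2.996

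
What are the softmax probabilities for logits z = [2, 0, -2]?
p = [0.8668, 0.1173, 0.0159]

exp(z) = [7.389, 1, 0.1353]
Sum = 8.524
p = [0.8668, 0.1173, 0.0159]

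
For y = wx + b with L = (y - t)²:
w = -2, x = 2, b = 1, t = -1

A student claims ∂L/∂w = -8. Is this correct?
Correct

y = (-2)(2) + 1 = -3
∂L/∂y = 2(y - t) = 2(-3 - -1) = -4
∂y/∂w = x = 2
∂L/∂w = -4 × 2 = -8

Claimed value: -8
Correct: The correct gradient is -8.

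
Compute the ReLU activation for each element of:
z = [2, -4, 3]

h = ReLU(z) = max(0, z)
h = [2, 0, 3]

ReLU applied element-wise: max(0,2)=2, max(0,-4)=0, max(0,3)=3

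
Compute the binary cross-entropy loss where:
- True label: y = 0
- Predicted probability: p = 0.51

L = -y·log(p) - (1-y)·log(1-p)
L = 0.7133

L = -0·log(0.51) - 1·log(0.49) = -log(0.49) = 0.7133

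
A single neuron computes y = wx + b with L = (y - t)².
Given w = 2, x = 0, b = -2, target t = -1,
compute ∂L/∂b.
∂L/∂b = -2

y = wx + b = (2)(0) + -2 = -2
∂L/∂y = 2(y - t) = 2(-2 - -1) = -2
∂y/∂b = 1
∂L/∂b = ∂L/∂y · ∂y/∂b = -2 × 1 = -2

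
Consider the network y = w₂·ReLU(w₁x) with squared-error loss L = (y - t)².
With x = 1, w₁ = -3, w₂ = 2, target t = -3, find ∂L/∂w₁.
∂L/∂w₁ = 0

Forward pass:
z = w₁x = -3×1 = -3
h = ReLU(-3) = 0
y = w₂h = 2×0 = 0

Backward pass:
∂L/∂y = 2(y - t) = 2(0 - -3) = 6
∂y/∂h = w₂ = 2
∂h/∂z = 0 (ReLU derivative)
∂z/∂w₁ = x = 1

∂L/∂w₁ = 6 × 2 × 0 × 1 = 0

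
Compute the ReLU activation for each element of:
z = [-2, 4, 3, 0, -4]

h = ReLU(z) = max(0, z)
h = [0, 4, 3, 0, 0]

ReLU applied element-wise: max(0,-2)=0, max(0,4)=4, max(0,3)=3, max(0,0)=0, max(0,-4)=0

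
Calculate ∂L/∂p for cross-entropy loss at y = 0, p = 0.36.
∂L/∂p = 1.562

∂L/∂p = -y/p + (1-y)/(1-p) = 0 + 1/0.64 = 1.562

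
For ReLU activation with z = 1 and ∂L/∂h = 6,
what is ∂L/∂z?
∂L/∂z = 6

h = ReLU(1) = 1
Since z > 0: ∂h/∂z = 1
∂L/∂z = ∂L/∂h · ∂h/∂z = 6 × 1 = 6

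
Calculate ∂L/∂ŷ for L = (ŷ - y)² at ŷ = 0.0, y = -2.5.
∂L/∂ŷ = 5.0

∂L/∂ŷ = 2(ŷ - y) = 2(0.0 - -2.5) = 2(2.5) = 5.0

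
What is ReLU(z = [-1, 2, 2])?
h = [0, 2, 2]

ReLU applied element-wise: max(0,-1)=0, max(0,2)=2, max(0,2)=2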